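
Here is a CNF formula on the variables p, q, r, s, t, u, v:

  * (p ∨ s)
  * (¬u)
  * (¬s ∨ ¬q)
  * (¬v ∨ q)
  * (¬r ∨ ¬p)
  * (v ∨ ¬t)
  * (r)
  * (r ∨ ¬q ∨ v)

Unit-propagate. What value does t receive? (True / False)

(¬u) stands alone — u = False.
Unit clause (r) sets r = True.
From (¬p ∨ ¬r) and r = True: p = False.
From (p ∨ s) and p = False: s = True.
In (¬s ∨ ¬q), ¬s is now false; ¬q must hold, so q = False.
(¬v ∨ q) with q = False leaves only ¬v, so v = False.
(¬t ∨ v): since v = False, the clause reduces to (¬t). t = False.

False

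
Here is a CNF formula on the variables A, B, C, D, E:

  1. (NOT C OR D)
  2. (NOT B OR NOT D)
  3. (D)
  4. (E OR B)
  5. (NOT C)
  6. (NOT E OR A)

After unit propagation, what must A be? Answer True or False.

(D) stands alone — D = True.
In (NOT D OR NOT B), NOT D is now false; NOT B must hold, so B = False.
In (E OR B), B is now false; E must hold, so E = True.
(NOT C) is a unit clause: C = False.
From (A OR NOT E) and E = True: A = True.

True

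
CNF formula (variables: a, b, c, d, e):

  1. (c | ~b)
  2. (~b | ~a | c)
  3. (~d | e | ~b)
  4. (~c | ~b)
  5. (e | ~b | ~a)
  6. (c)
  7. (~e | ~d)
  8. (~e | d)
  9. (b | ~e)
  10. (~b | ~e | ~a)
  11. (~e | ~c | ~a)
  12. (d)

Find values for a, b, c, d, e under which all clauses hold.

Unit propagation: (c) forces c = True.
Unit propagation: (~b) forces b = False.
(~e) is a unit clause, so e = False.
(d) is a unit clause, so d = True.
a is now unconstrained; take a = False.
Every clause has at least one true literal under this assignment.

a = F, b = F, c = T, d = T, e = F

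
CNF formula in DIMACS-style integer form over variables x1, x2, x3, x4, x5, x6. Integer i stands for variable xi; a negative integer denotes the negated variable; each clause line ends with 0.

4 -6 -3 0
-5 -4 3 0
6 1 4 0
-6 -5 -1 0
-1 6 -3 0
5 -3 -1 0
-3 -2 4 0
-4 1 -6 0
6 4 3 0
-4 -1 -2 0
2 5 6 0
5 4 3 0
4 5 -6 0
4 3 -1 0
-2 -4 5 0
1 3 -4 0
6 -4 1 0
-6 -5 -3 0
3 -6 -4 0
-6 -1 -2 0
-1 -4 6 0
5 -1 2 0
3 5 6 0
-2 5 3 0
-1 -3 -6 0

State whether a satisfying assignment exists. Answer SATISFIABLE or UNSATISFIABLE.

Branch on x1: take x1 = False.
Branch on x2: take x2 = False.
Branch on x3: take x3 = False.
  then x4 is forced to False.
  then x6 is forced to True.
  then x5 is forced to True.
So x1=False, x2=False, x3=False, x4=False, x5=True, x6=True is a satisfying assignment.

SATISFIABLE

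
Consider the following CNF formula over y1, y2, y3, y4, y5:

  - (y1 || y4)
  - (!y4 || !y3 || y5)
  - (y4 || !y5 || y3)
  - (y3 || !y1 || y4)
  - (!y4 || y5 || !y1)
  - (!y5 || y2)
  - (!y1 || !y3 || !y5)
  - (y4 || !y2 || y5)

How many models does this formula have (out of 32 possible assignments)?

Satisfying assignments:
  y1=0 y2=0 y3=0 y4=1 y5=0
  y1=0 y2=1 y3=0 y4=1 y5=0
  y1=0 y2=1 y3=0 y4=1 y5=1
  y1=0 y2=1 y3=1 y4=1 y5=1
  y1=1 y2=0 y3=1 y4=0 y5=0
  y1=1 y2=1 y3=0 y4=1 y5=1
Count: 6.

6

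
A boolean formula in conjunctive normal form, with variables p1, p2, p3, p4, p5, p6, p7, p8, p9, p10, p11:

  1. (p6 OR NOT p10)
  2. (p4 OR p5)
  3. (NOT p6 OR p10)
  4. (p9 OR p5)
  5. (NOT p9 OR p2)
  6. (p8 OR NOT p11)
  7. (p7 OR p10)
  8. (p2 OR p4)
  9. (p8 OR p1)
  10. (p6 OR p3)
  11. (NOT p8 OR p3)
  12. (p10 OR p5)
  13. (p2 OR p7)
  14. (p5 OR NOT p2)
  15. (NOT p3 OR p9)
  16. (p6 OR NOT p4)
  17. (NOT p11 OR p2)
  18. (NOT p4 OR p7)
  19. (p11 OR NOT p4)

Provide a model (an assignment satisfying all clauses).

Pure literal: p1 appears only positively; assign p1 = True.
Pure literal: p5 appears only positively; assign p5 = True.
Branch on p2: take p2 = True.
For the remaining variables, p3 = True, p4 = False, p6 = True, p7 = False, p8 = True, p9 = True, p10 = True, p11 = False works.
Every clause has at least one true literal under this assignment.

p1=T, p2=T, p3=T, p4=F, p5=T, p6=T, p7=F, p8=T, p9=T, p10=T, p11=F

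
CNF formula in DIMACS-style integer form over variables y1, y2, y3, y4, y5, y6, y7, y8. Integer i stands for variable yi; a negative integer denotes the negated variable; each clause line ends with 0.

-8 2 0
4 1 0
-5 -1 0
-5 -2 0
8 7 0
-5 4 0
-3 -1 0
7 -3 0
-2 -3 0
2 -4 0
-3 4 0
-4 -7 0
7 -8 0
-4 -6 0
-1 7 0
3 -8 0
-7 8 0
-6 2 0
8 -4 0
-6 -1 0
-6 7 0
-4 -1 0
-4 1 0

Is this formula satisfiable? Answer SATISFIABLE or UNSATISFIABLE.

UNSATISFIABLE

y4 = True:
  propagation gives y2=True, y5=False, y3=False, y7=False; an empty clause results — contradiction.
y4 = False:
  propagation gives y1=True, y5=False, y3=False, y7=True; an empty clause results — contradiction.
Every branch closes, so no satisfying assignment exists.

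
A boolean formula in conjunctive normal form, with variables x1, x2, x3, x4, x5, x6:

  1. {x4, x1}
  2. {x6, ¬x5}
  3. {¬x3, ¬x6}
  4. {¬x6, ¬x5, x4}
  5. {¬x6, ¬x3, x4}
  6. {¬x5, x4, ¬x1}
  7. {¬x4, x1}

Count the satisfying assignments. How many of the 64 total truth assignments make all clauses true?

Case analysis on x4 and x6:
  x4=1, x6=1: remaining (x1,x2,x3,x5) ∈ {(1,0,0,0); (1,0,0,1); (1,1,0,0); (1,1,0,1)} — 4.
  x4=1, x6=0: remaining (x1,x2,x3,x5) ∈ {(1,0,0,0); (1,0,1,0); (1,1,0,0); (1,1,1,0)} — 4.
  x4=0, x6=1: remaining (x1,x2,x3,x5) ∈ {(1,0,0,0); (1,1,0,0)} — 2.
  x4=0, x6=0: remaining (x1,x2,x3,x5) ∈ {(1,0,0,0); (1,0,1,0); (1,1,0,0); (1,1,1,0)} — 4.
Total: 4 + 4 + 2 + 4 = 14.

14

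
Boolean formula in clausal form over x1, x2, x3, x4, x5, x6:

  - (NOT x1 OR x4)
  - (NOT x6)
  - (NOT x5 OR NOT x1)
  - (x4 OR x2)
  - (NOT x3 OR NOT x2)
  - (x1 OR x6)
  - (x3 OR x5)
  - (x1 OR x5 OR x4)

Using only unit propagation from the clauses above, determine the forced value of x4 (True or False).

True

(NOT x6) stands alone — x6 = False.
(x1 OR x6) with x6 = False leaves only x1, so x1 = True.
(NOT x1 OR x4): since x1 = True, the clause reduces to (x4). x4 = True.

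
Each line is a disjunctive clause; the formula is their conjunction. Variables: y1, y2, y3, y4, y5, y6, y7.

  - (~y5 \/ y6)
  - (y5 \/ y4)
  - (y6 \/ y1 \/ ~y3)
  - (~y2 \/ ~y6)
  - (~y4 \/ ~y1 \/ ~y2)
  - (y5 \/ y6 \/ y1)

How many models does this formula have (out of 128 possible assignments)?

28

Split on y6, then y1.
  y6=T, y1=T: y3, y7 free; 3 ways for (y2,y4,y5) × 2^2 = 12.
  y6=T, y1=F: y3, y7 free; 3 ways for (y2,y4,y5) × 2^2 = 12.
  y6=F, y1=T: remaining (y2,y3,y4,y5,y7) ∈ {(F,F,T,F,F); (F,F,T,F,T); (F,T,T,F,F); (F,T,T,F,T)} — 4.
  y6=F, y1=F: a clause becomes empty — 0.
Total: 12 + 12 + 4 + 0 = 28.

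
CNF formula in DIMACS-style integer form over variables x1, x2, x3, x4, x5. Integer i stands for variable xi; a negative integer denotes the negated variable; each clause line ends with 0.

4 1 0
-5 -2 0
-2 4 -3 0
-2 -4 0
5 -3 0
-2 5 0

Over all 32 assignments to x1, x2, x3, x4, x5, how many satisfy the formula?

Case analysis on x2 and x4:
  x2=1, x4=1: a clause becomes empty — 0.
  x2=1, x4=0: a clause becomes empty — 0.
  x2=0, x4=1: x1 free; 3 ways for (x3,x5) × 2^1 = 6.
  x2=0, x4=0: remaining (x1,x3,x5) ∈ {(1,0,0); (1,0,1); (1,1,1)} — 3.
Total: 0 + 0 + 6 + 3 = 9.

9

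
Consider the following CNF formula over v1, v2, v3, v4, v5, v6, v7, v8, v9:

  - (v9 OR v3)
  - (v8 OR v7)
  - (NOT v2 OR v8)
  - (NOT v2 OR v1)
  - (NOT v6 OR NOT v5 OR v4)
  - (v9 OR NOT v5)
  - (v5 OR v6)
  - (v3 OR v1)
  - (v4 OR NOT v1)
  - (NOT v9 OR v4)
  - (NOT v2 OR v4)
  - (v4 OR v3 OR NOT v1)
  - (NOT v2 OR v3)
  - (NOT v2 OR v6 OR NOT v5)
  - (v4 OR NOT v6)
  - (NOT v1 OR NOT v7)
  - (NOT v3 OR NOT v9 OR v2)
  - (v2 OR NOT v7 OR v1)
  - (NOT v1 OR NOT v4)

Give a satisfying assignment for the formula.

v8 occurs only positively in the remaining clauses — set v8 = True.
Set v1 = False and propagate.
  then v2 is forced to False.
  then v3 is forced to True.
  then v9 is forced to False.
  then v5 is forced to False.
  then v6 is forced to True.
  then v4 is forced to True.
  then v7 is forced to False.
Every clause has at least one true literal under this assignment.

v1 = 0, v2 = 0, v3 = 1, v4 = 1, v5 = 0, v6 = 1, v7 = 0, v8 = 1, v9 = 0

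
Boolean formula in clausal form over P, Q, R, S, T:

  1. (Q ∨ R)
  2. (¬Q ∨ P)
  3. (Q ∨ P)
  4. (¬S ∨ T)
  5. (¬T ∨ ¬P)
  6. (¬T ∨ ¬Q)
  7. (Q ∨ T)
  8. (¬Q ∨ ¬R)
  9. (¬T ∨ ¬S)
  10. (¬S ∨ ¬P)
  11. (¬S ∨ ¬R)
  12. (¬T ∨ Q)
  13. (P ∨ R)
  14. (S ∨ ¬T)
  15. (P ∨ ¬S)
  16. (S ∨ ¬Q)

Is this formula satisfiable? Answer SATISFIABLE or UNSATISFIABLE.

Q = True:
  propagation gives P=True, T=False, S=False; an empty clause results — contradiction.
Q = False:
  propagation gives R=True, P=True, T=False; an empty clause results — contradiction.
Every branch closes, so no satisfying assignment exists.

UNSATISFIABLE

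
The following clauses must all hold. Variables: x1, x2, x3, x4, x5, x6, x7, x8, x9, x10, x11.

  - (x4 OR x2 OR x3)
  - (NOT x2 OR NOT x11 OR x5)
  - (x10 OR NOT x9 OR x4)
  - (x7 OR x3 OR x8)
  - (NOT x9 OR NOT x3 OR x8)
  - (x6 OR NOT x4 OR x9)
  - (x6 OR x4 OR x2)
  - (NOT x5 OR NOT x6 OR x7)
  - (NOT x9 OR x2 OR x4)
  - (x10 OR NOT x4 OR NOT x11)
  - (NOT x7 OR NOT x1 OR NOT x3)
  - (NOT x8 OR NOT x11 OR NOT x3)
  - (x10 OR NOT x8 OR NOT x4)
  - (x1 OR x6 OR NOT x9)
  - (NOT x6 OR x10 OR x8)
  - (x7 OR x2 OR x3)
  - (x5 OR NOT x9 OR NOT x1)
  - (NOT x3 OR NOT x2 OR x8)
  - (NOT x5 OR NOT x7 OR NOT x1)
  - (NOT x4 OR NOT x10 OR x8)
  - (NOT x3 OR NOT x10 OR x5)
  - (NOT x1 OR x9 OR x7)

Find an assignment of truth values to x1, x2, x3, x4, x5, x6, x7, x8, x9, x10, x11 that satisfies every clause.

x1=0, x2=1, x3=0, x4=1, x5=0, x6=1, x7=1, x8=1, x9=1, x10=1, x11=0

Pure literal: x11 appears only negated; assign x11 = False.
Set x1 = False and propagate.
Try x2 = True.
For the remaining variables, x3 = False, x4 = True, x5 = False, x6 = True, x7 = True, x8 = True, x9 = True, x10 = True works.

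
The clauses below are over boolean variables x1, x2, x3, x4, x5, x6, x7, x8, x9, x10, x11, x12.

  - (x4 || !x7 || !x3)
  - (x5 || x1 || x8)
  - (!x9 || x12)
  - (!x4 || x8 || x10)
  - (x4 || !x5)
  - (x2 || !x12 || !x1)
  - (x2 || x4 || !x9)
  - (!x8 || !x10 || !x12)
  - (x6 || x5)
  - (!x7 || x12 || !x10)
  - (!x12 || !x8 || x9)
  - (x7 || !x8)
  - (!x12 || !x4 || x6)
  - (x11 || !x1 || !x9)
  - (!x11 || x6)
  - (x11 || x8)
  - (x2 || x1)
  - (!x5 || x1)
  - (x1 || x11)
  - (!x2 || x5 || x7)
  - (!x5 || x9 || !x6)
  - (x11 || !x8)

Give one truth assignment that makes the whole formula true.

x1=1, x2=0, x3=1, x4=0, x5=0, x6=1, x7=0, x8=0, x9=0, x10=1, x11=1, x12=0

Check each clause:
  1. (!x7 || !x3 || x4) — !x7 is true.
  2. (x8 || x5 || x1) — x1 is true.
  3. (!x9 || x12) — !x9 is true.
  4. (!x4 || x10 || x8) — x10 is true.
  5. (x4 || !x5) — !x5 is true.
  6. (x2 || !x12 || !x1) — !x12 is true.
  7. (x4 || x2 || !x9) — !x9 is true.
  8. (!x10 || !x8 || !x12) — !x8 is true.
  9. (x5 || x6) — x6 is true.
  10. (!x7 || !x10 || x12) — !x7 is true.
  11. (x9 || !x8 || !x12) — !x8 is true.
  12. (!x8 || x7) — !x8 is true.
  13. (!x4 || !x12 || x6) — !x12 is true.
  14. (x11 || !x1 || !x9) — x11 is true.
  15. (!x11 || x6) — x6 is true.
  16. (x8 || x11) — x11 is true.
  17. (x2 || x1) — x1 is true.
  18. (!x5 || x1) — x1 is true.
  19. (x1 || x11) — x1 is true.
  20. (x7 || !x2 || x5) — !x2 is true.
  21. (!x5 || !x6 || x9) — !x5 is true.
  22. (!x8 || x11) — !x8 is true.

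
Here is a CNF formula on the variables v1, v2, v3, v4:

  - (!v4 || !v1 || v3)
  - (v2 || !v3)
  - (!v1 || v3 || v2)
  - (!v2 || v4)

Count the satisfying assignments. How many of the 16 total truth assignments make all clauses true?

5

The models are:
  v1=F v2=F v3=F v4=F
  v1=F v2=F v3=F v4=T
  v1=F v2=T v3=F v4=T
  v1=F v2=T v3=T v4=T
  v1=T v2=T v3=T v4=T
That's 5 in total.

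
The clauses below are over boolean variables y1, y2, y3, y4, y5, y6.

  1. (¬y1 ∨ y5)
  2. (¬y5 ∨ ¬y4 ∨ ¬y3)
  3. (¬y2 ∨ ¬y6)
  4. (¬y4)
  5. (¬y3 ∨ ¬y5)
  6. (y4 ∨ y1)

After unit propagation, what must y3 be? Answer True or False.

False

(¬y4) stands alone — y4 = False.
In (y1 ∨ y4), y4 is now false; y1 must hold, so y1 = True.
(y5 ∨ ¬y1) with y1 = True leaves only y5, so y5 = True.
(¬y5 ∨ ¬y3): since y5 = True, the clause reduces to (¬y3). y3 = False.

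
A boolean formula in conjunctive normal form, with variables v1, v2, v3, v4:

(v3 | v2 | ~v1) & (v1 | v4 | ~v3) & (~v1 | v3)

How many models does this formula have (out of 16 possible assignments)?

Split on v1, then v3.
  v1=T, v3=T: remaining (v2,v4) ∈ {(F,F); (F,T); (T,F); (T,T)} — 4.
  v1=T, v3=F: a clause becomes empty — 0.
  v1=F, v3=T: remaining (v2,v4) ∈ {(F,T); (T,T)} — 2.
  v1=F, v3=F: remaining (v2,v4) ∈ {(F,F); (F,T); (T,F); (T,T)} — 4.
Total: 4 + 0 + 2 + 4 = 10.

10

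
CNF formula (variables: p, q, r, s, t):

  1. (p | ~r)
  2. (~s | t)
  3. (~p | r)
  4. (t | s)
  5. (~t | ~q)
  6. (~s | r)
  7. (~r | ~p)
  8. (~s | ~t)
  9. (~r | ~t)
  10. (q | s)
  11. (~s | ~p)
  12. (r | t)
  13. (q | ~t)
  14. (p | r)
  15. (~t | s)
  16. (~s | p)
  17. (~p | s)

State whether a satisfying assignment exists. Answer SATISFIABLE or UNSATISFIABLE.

s = True:
  propagation gives t=True; an empty clause results — contradiction.
s = False:
  propagation gives t=True; an empty clause results — contradiction.
Every branch closes, so no satisfying assignment exists.

UNSATISFIABLE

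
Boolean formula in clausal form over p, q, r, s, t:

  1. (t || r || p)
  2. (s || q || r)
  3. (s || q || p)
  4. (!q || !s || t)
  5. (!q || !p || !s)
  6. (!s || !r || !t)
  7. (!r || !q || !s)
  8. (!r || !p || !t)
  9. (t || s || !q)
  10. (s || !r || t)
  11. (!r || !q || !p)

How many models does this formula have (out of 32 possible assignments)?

9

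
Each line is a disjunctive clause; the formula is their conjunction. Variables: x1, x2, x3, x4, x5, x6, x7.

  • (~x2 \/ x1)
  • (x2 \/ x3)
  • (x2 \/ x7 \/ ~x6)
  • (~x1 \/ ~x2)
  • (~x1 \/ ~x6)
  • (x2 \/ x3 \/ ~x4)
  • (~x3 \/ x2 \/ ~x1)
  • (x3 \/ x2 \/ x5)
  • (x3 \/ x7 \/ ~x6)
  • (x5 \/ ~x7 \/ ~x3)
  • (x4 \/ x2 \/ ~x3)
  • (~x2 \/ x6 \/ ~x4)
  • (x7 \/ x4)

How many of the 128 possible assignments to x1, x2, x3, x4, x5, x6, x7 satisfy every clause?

The models are:
  x1=0 x2=0 x3=1 x4=1 x5=0 x6=0 x7=0
  x1=0 x2=0 x3=1 x4=1 x5=1 x6=0 x7=0
  x1=0 x2=0 x3=1 x4=1 x5=1 x6=0 x7=1
  x1=0 x2=0 x3=1 x4=1 x5=1 x6=1 x7=1
Count: 4.

4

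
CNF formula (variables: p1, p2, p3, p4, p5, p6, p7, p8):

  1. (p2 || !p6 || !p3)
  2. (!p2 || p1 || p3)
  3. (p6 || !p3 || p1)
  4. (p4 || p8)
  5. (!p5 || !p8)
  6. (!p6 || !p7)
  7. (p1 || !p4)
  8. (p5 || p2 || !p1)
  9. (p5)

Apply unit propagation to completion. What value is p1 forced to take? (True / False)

Unit clause (p5) sets p5 = True.
In (!p5 || !p8), !p5 is now false; !p8 must hold, so p8 = False.
(p4 || p8) with p8 = False leaves only p4, so p4 = True.
From (p1 || !p4) and p4 = True: p1 = True.

True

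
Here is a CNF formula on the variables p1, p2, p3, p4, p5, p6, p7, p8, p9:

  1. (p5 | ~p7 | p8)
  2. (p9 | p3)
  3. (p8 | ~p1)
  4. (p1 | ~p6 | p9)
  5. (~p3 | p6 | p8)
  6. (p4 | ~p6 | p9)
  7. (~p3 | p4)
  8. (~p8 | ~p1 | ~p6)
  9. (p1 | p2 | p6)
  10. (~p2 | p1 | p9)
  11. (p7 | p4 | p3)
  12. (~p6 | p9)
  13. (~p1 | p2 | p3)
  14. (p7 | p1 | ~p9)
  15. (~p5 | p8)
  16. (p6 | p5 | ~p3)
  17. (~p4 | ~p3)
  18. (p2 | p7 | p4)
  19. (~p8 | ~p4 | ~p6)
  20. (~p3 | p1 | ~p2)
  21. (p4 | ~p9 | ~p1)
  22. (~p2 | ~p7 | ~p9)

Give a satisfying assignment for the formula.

Set p1 = True and propagate.
  then p8 is forced to True.
  then p6 is forced to False.
Set p2 = True and propagate.
Try p3 = False.
  then p9 is forced to True.
  then p4 is forced to True.
  then p7 is forced to False.
p5 is now unconstrained; take p5 = True.
Every clause has at least one true literal under this assignment.
Check each clause:
  1. (p5 | p8 | ~p7) — p8 is true.
  2. (p3 | p9) — p9 is true.
  3. (~p1 | p8) — p8 is true.
  4. (~p6 | p1 | p9) — p9 is true.
  5. (p6 | ~p3 | p8) — p8 is true.
  6. (~p6 | p4 | p9) — p9 is true.
  7. (~p3 | p4) — p4 is true.
  8. (~p6 | ~p8 | ~p1) — ~p6 is true.
  9. (p6 | p2 | p1) — p1 is true.
  10. (p9 | ~p2 | p1) — p1 is true.
  11. (p4 | p7 | p3) — p4 is true.
  12. (p9 | ~p6) — p9 is true.
  13. (p3 | ~p1 | p2) — p2 is true.
  14. (~p9 | p7 | p1) — p1 is true.
  15. (~p5 | p8) — p8 is true.
  16. (~p3 | p5 | p6) — ~p3 is true.
  17. (~p3 | ~p4) — ~p3 is true.
  18. (p2 | p7 | p4) — p2 is true.
  19. (~p6 | ~p8 | ~p4) — ~p6 is true.
  20. (p1 | ~p2 | ~p3) — p1 is true.
  21. (p4 | ~p9 | ~p1) — p4 is true.
  22. (~p9 | ~p2 | ~p7) — ~p7 is true.

p1 = True, p2 = True, p3 = False, p4 = True, p5 = True, p6 = False, p7 = False, p8 = True, p9 = True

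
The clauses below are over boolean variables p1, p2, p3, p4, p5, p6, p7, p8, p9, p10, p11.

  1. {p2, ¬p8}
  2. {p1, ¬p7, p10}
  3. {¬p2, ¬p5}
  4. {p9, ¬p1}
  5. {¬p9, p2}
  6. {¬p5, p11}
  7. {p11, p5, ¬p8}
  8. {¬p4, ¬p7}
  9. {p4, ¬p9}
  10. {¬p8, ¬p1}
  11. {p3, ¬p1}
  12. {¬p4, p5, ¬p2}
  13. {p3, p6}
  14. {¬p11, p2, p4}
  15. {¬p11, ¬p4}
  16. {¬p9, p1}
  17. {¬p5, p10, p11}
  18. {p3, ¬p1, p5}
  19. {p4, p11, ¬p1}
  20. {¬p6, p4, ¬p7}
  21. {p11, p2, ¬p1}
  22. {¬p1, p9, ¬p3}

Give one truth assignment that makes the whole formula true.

p1 = F, p2 = F, p3 = T, p4 = F, p5 = F, p6 = F, p7 = T, p8 = F, p9 = F, p10 = T, p11 = F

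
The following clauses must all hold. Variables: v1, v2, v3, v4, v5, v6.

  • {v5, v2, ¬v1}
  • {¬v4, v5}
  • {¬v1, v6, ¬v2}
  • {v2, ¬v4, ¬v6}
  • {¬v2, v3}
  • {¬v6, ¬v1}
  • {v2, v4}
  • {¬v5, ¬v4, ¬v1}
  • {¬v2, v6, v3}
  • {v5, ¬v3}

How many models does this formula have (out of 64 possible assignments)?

6

The models are:
  v1=F v2=F v3=F v4=T v5=T v6=F
  v1=F v2=F v3=T v4=T v5=T v6=F
  v1=F v2=T v3=T v4=F v5=T v6=F
  v1=F v2=T v3=T v4=F v5=T v6=T
  v1=F v2=T v3=T v4=T v5=T v6=F
  v1=F v2=T v3=T v4=T v5=T v6=T
That's 6 in total.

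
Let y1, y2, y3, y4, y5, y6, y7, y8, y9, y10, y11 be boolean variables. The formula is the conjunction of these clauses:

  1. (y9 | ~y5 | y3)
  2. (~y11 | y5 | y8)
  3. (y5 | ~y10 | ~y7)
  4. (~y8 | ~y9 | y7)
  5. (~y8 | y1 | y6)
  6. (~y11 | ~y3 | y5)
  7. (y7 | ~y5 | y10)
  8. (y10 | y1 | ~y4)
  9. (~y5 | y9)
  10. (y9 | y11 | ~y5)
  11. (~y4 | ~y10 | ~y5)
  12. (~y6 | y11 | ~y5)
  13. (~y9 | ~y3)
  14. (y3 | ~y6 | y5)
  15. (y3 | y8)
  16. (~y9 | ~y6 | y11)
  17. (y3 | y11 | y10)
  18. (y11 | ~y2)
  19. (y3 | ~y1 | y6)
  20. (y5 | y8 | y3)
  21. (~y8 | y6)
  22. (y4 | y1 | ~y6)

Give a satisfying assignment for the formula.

Branch on y1: take y1 = True.
The remaining clauses are satisfied by y2 = True, y3 = False, y4 = False, y5 = True, y6 = True, y7 = True, y8 = True, y9 = True, y10 = False, y11 = True.
Every clause has at least one true literal under this assignment.

y1=True, y2=True, y3=False, y4=False, y5=True, y6=True, y7=True, y8=True, y9=True, y10=False, y11=True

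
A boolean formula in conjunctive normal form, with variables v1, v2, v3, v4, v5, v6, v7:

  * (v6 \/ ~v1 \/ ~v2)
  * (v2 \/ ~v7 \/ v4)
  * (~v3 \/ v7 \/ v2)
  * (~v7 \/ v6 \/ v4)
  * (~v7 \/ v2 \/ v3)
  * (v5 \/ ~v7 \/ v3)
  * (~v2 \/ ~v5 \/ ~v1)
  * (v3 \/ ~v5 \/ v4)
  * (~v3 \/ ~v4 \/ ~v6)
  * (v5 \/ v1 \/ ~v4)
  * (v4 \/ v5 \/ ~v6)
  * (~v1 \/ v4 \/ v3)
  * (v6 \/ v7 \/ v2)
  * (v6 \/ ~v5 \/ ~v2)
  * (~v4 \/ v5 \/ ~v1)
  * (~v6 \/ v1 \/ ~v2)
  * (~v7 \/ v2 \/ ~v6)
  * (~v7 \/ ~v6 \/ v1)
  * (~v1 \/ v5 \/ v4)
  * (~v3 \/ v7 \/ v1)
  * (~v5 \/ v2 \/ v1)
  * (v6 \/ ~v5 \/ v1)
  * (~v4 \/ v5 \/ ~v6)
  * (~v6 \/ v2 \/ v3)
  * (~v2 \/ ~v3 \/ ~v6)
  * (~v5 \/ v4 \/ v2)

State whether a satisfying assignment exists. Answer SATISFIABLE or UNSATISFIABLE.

Try v1 = False.
The remaining clauses are satisfied by v2 = True, v3 = False, v4 = False, v5 = False, v6 = False, v7 = False.
So v1=False, v2=True, v3=False, v4=False, v5=False, v6=False, v7=False is a satisfying assignment.

SATISFIABLE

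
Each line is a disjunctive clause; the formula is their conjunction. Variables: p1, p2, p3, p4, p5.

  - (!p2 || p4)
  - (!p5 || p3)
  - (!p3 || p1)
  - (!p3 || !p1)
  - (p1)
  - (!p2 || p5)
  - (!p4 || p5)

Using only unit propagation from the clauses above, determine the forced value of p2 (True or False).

False

Unit clause (p1) sets p1 = True.
In (!p1 || !p3), !p1 is now false; !p3 must hold, so p3 = False.
In (p3 || !p5), p3 is now false; !p5 must hold, so p5 = False.
From (p5 || !p2) and p5 = False: p2 = False.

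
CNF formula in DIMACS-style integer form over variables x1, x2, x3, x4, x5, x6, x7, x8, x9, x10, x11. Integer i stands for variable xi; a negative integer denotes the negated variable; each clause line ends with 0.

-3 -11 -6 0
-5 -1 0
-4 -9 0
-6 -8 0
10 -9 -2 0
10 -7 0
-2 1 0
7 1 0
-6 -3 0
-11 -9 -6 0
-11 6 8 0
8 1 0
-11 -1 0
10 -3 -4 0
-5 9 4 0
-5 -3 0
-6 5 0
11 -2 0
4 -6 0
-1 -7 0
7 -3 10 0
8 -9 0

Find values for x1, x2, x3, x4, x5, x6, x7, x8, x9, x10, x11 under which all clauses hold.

x1 = F, x2 = F, x3 = T, x4 = T, x5 = F, x6 = F, x7 = T, x8 = T, x9 = F, x10 = T, x11 = F

x2 occurs only negated in the remaining clauses — set x2 = False.
Pure literal: x10 appears only positively; assign x10 = True.
Branch on x1: take x1 = False.
  then x7 is forced to True.
  then x8 is forced to True.
  then x6 is forced to False.
Try x3 = True.
  then x5 is forced to False.
For the remaining variables, x4 = True, x9 = False, x11 = False works.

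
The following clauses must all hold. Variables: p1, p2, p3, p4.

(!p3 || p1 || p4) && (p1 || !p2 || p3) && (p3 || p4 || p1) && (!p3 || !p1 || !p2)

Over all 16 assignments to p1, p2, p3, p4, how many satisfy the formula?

Case analysis on p1 and p3:
  p1=T, p3=T: remaining (p2,p4) ∈ {(F,F); (F,T)} — 2.
  p1=T, p3=F: remaining (p2,p4) ∈ {(F,F); (F,T); (T,F); (T,T)} — 4.
  p1=F, p3=T: remaining (p2,p4) ∈ {(F,T); (T,T)} — 2.
  p1=F, p3=F: remaining (p2,p4) ∈ {(F,T)} — 1.
Total: 2 + 4 + 2 + 1 = 9.

9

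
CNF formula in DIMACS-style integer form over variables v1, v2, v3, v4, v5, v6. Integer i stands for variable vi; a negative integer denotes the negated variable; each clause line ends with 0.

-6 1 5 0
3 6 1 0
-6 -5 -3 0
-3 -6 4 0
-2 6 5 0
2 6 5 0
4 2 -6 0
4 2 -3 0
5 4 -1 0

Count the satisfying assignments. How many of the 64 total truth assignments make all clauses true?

Split on v6, then v5.
  v6=1, v5=1: v1 free; 3 ways for (v2,v3,v4) × 2^1 = 6.
  v6=1, v5=0: remaining (v1,v2,v3,v4) ∈ {(1,0,0,1); (1,0,1,1); (1,1,0,1); (1,1,1,1)} — 4.
  v6=0, v5=1: 10 of the 16 assignments to (v1,v2,v3,v4) work.
  v6=0, v5=0: a clause becomes empty — 0.
Total: 6 + 4 + 10 + 0 = 20.

20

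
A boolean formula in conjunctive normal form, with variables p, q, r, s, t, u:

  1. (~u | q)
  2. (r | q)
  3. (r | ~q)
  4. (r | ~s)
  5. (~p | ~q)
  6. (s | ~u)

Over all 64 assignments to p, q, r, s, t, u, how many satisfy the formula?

Case analysis on q and r:
  q=1, r=1: t free; 3 ways for (p,s,u) × 2^1 = 6.
  q=1, r=0: a clause becomes empty — 0.
  q=0, r=1: forces u=0; p, s, t free → 2^3 = 8.
  q=0, r=0: a clause becomes empty — 0.
Total: 6 + 0 + 8 + 0 = 14.

14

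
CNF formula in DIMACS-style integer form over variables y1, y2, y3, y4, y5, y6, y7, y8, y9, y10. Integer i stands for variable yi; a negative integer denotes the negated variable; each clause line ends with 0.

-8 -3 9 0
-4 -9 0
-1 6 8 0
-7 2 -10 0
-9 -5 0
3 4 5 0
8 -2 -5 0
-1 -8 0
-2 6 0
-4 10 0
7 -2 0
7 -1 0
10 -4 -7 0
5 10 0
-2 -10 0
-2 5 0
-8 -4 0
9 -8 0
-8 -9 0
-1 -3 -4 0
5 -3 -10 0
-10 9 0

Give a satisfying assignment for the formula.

y1 occurs only negated in the remaining clauses — set y1 = False.
Pure literal: y6 appears only positively; assign y6 = True.
Try y2 = False.
Set y3 = True and propagate.
Try y4 = False.
For the remaining variables, y5 = True, y7 = True, y8 = False, y9 = False, y10 = False works.
Every clause has at least one true literal under this assignment.

y1=False, y2=False, y3=True, y4=False, y5=True, y6=True, y7=True, y8=False, y9=False, y10=False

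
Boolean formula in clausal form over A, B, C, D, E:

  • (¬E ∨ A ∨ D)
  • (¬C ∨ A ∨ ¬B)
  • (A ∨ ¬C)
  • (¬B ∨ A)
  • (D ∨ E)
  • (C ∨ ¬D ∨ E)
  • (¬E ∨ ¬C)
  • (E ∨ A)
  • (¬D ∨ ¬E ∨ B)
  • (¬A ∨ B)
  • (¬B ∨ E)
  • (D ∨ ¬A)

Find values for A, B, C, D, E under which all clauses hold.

A = T  B = T  C = F  D = T  E = T

Check each clause:
  1. (A ∨ ¬E ∨ D) — A is true.
  2. (¬C ∨ ¬B ∨ A) — A is true.
  3. (A ∨ ¬C) — A is true.
  4. (¬B ∨ A) — A is true.
  5. (E ∨ D) — D is true.
  6. (C ∨ ¬D ∨ E) — E is true.
  7. (¬C ∨ ¬E) — ¬C is true.
  8. (E ∨ A) — A is true.
  9. (¬E ∨ ¬D ∨ B) — B is true.
  10. (B ∨ ¬A) — B is true.
  11. (¬B ∨ E) — E is true.
  12. (D ∨ ¬A) — D is true.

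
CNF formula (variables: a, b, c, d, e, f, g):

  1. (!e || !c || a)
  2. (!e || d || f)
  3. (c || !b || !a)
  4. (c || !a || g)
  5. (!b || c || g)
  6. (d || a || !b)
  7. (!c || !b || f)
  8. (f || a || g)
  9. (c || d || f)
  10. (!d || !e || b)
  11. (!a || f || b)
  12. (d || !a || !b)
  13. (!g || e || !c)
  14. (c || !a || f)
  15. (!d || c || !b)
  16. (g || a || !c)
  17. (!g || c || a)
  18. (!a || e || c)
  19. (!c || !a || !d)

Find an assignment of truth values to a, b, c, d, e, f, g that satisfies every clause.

a=F, b=F, c=F, d=F, e=T, f=T, g=F

f occurs only positively in the remaining clauses — set f = True.
Set a = False and propagate.
Branch on b: take b = False.
For the remaining variables, c = False, d = False, e = True, g = False works.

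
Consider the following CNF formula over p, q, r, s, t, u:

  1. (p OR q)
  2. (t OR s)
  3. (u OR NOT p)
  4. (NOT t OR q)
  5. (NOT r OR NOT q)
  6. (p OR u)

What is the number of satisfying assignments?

8

The models are:
  p=F q=T r=F s=F t=T u=T
  p=F q=T r=F s=T t=F u=T
  p=F q=T r=F s=T t=T u=T
  p=T q=F r=F s=T t=F u=T
  p=T q=F r=T s=T t=F u=T
  p=T q=T r=F s=F t=T u=T
  p=T q=T r=F s=T t=F u=T
  p=T q=T r=F s=T t=T u=T
That's 8 in total.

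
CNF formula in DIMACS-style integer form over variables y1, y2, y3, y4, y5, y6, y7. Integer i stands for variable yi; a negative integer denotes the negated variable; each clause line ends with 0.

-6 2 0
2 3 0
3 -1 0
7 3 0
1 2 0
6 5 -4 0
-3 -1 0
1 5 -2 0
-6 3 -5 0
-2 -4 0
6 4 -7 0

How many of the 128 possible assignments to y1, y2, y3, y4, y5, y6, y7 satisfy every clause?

3

Satisfying assignments:
  y1=0 y2=1 y3=1 y4=0 y5=1 y6=0 y7=0
  y1=0 y2=1 y3=1 y4=0 y5=1 y6=1 y7=0
  y1=0 y2=1 y3=1 y4=0 y5=1 y6=1 y7=1
Count: 3.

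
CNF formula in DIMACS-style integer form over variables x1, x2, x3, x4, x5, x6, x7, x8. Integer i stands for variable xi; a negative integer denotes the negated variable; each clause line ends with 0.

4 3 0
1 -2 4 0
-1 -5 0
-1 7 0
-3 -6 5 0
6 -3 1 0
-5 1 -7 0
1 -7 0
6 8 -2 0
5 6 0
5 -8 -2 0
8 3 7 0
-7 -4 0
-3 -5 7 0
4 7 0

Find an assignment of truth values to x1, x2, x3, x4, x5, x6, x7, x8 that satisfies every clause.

x1=False, x2=True, x3=False, x4=True, x5=True, x6=False, x7=False, x8=True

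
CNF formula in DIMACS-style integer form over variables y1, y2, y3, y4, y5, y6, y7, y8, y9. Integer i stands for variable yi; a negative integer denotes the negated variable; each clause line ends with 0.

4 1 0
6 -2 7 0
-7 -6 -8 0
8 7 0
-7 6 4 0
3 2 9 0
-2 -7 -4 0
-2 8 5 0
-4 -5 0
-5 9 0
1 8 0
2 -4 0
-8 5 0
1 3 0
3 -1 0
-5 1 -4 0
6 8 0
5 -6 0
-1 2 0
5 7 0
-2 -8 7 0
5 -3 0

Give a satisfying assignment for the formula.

Pure literal: y9 appears only positively; assign y9 = True.
Try y1 = True.
  then y3 is forced to True.
  then y2 is forced to True.
  then y5 is forced to True.
  then y4 is forced to False.
For the remaining variables, y6 = True, y7 = True, y8 = False works.
Every clause has at least one true literal under this assignment.

y1=T, y2=T, y3=T, y4=F, y5=T, y6=T, y7=T, y8=F, y9=T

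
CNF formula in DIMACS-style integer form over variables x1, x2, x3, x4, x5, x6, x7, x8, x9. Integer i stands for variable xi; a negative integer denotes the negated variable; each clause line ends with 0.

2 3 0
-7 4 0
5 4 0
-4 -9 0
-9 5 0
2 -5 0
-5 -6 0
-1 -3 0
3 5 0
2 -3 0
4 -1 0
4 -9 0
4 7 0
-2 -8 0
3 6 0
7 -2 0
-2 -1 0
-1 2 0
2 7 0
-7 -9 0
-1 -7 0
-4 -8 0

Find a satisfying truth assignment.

x1=F, x2=T, x3=T, x4=T, x5=F, x6=T, x7=T, x8=F, x9=F

x1 occurs only negated in the remaining clauses — set x1 = False.
x8 occurs only negated in the remaining clauses — set x8 = False.
Set x2 = True and propagate.
  then x7 is forced to True.
  then x4 is forced to True.
  then x9 is forced to False.
Try x3 = True.
The remaining clauses are satisfied by x5 = False, x6 = True.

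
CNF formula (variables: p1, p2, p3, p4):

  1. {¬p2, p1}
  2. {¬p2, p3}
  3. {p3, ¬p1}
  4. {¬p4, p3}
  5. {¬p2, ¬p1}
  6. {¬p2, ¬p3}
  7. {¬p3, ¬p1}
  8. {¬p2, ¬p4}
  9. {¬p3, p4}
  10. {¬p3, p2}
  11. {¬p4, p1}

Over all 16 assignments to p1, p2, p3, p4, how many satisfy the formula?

1

Satisfying assignments:
  p1=F p2=F p3=F p4=F
Count: 1.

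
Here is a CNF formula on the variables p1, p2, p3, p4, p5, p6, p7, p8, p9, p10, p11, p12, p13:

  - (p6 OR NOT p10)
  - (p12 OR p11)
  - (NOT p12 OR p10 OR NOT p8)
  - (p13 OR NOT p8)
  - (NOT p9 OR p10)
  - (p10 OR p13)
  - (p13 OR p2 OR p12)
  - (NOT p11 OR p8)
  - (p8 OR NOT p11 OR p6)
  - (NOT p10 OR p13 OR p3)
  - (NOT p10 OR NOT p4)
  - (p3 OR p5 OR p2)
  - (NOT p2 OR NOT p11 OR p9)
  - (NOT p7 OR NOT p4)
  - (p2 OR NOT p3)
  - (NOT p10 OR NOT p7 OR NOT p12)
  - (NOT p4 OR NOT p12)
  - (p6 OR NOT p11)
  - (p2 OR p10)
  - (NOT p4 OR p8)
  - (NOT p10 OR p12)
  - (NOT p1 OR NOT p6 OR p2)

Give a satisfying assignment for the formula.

p1 = True, p2 = True, p3 = False, p4 = False, p5 = True, p6 = False, p7 = True, p8 = False, p9 = False, p10 = False, p11 = False, p12 = True, p13 = True

p4 occurs only negated in the remaining clauses — set p4 = False.
Pure literal: p5 appears only positively; assign p5 = True.
Set p1 = True and propagate.
Set p2 = True and propagate.
Set p3 = False and propagate.
The remaining clauses are satisfied by p6 = False, p7 = True, p8 = False, p9 = False, p10 = False, p11 = False, p12 = True, p13 = True.
Every clause has at least one true literal under this assignment.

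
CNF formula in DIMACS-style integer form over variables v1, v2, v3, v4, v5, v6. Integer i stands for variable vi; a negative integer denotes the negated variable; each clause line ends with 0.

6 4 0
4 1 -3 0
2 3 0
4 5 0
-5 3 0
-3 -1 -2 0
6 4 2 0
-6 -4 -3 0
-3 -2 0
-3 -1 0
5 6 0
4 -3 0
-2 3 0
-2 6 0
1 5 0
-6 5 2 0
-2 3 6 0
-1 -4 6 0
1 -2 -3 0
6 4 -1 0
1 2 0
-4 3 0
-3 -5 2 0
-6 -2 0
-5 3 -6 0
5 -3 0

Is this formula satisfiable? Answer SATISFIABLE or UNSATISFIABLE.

UNSATISFIABLE

v3 = True:
  propagation gives v2=False, v1=False; an empty clause results — contradiction.
v3 = False:
  propagation gives v2=True; an empty clause results — contradiction.
Every branch closes, so no satisfying assignment exists.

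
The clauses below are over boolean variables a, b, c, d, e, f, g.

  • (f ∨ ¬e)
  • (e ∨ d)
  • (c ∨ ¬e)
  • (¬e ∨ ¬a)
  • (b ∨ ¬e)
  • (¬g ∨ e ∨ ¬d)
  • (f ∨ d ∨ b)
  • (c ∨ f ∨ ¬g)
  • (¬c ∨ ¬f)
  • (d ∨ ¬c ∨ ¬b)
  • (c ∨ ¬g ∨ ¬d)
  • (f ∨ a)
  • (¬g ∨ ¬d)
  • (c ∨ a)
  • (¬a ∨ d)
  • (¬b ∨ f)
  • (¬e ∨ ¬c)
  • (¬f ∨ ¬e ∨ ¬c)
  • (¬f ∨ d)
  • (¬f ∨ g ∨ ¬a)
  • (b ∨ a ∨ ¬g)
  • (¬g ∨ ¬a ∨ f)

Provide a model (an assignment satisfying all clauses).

a=True, b=False, c=True, d=True, e=False, f=False, g=False

Check each clause:
  1. (¬e ∨ f) — ¬e is true.
  2. (d ∨ e) — d is true.
  3. (¬e ∨ c) — c is true.
  4. (¬e ∨ ¬a) — ¬e is true.
  5. (b ∨ ¬e) — ¬e is true.
  6. (¬d ∨ e ∨ ¬g) — ¬g is true.
  7. (b ∨ f ∨ d) — d is true.
  8. (f ∨ c ∨ ¬g) — ¬g is true.
  9. (¬c ∨ ¬f) — ¬f is true.
  10. (¬b ∨ d ∨ ¬c) — d is true.
  11. (c ∨ ¬d ∨ ¬g) — ¬g is true.
  12. (a ∨ f) — a is true.
  13. (¬d ∨ ¬g) — ¬g is true.
  14. (c ∨ a) — a is true.
  15. (d ∨ ¬a) — d is true.
  16. (¬b ∨ f) — ¬b is true.
  17. (¬c ∨ ¬e) — ¬e is true.
  18. (¬f ∨ ¬c ∨ ¬e) — ¬f is true.
  19. (d ∨ ¬f) — ¬f is true.
  20. (¬f ∨ ¬a ∨ g) — ¬f is true.
  21. (b ∨ ¬g ∨ a) — a is true.
  22. (¬g ∨ f ∨ ¬a) — ¬g is true.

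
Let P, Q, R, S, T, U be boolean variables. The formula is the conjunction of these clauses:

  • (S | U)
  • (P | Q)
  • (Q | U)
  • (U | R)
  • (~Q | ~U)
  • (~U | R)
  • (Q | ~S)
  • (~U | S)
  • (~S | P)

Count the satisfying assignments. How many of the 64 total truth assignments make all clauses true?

2

The models are:
  P=T Q=T R=T S=T T=F U=F
  P=T Q=T R=T S=T T=T U=F
That's 2 in total.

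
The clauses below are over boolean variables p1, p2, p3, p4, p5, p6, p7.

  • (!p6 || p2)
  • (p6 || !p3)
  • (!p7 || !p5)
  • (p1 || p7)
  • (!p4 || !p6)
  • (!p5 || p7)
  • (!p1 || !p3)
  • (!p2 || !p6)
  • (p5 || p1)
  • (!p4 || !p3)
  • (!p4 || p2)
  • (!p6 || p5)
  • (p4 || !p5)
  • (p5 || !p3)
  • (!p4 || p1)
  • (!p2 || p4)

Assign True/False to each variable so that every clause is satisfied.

p1=True, p2=False, p3=False, p4=False, p5=False, p6=False, p7=True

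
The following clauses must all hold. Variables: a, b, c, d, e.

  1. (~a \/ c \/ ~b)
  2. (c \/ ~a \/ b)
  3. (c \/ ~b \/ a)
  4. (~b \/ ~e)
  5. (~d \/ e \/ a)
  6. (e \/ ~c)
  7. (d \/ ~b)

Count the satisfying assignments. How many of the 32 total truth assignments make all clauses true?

7

The models are:
  a=F b=F c=F d=F e=F
  a=F b=F c=F d=F e=T
  a=F b=F c=F d=T e=T
  a=F b=F c=T d=F e=T
  a=F b=F c=T d=T e=T
  a=T b=F c=T d=F e=T
  a=T b=F c=T d=T e=T
That's 7 in total.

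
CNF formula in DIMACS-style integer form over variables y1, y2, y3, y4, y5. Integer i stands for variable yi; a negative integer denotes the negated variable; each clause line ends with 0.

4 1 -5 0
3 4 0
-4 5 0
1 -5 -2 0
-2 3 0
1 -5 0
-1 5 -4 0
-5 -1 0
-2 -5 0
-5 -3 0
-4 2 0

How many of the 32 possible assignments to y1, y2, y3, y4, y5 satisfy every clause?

Satisfying assignments:
  y1=0 y2=0 y3=1 y4=0 y5=0
  y1=0 y2=1 y3=1 y4=0 y5=0
  y1=1 y2=0 y3=1 y4=0 y5=0
  y1=1 y2=1 y3=1 y4=0 y5=0
That's 4 in total.

4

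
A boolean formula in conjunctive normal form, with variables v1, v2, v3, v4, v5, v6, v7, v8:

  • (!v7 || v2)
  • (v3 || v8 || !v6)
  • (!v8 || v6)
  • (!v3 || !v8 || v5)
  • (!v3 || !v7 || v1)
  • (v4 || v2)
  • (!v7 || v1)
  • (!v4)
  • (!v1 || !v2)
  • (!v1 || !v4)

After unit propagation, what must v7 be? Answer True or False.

Unit clause (!v4) sets v4 = False.
(v4 || v2) with v4 = False leaves only v2, so v2 = True.
(!v1 || !v2) with v2 = True leaves only !v1, so v1 = False.
(v1 || !v7): since v1 = False, the clause reduces to (!v7). v7 = False.

False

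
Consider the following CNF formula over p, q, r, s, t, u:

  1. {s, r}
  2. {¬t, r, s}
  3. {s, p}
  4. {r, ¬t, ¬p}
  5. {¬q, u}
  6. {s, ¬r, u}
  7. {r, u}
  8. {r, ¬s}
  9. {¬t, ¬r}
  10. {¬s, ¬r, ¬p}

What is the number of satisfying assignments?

5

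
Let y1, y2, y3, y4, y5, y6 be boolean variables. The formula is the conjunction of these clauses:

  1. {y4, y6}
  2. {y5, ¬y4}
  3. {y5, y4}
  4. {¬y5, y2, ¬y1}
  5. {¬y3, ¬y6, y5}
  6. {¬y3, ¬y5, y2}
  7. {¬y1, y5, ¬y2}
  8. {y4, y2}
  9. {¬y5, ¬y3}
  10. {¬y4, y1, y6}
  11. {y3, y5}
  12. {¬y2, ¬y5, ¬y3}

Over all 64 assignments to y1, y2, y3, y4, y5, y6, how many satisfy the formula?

6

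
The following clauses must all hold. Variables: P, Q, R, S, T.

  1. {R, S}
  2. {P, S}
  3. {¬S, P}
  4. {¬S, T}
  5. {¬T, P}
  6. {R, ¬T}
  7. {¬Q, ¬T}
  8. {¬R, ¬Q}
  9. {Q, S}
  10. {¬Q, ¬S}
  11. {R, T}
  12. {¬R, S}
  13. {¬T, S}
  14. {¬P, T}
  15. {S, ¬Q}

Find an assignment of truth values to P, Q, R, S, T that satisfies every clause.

P = True  Q = False  R = True  S = True  T = True

Try P = True.
  then T is forced to True.
  then R is forced to True.
  then Q is forced to False.
  then S is forced to True.
Every clause has at least one true literal under this assignment.
Check each clause:
  1. {R, S} — R is true.
  2. {P, S} — P is true.
  3. {P, ¬S} — P is true.
  4. {¬S, T} — T is true.
  5. {P, ¬T} — P is true.
  6. {R, ¬T} — R is true.
  7. {¬T, ¬Q} — ¬Q is true.
  8. {¬Q, ¬R} — ¬Q is true.
  9. {Q, S} — S is true.
  10. {¬S, ¬Q} — ¬Q is true.
  11. {R, T} — R is true.
  12. {S, ¬R} — S is true.
  13. {¬T, S} — S is true.
  14. {¬P, T} — T is true.
  15. {¬Q, S} — S is true.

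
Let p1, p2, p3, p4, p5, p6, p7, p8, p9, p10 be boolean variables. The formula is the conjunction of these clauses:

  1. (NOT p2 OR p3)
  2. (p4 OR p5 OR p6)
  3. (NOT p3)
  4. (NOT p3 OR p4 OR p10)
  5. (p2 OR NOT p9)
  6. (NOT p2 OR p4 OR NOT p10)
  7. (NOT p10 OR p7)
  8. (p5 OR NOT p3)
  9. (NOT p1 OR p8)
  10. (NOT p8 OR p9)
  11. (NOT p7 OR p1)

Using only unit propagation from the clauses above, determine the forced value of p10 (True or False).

(NOT p3) stands alone — p3 = False.
From (p3 OR NOT p2) and p3 = False: p2 = False.
From (NOT p9 OR p2) and p2 = False: p9 = False.
(NOT p8 OR p9) with p9 = False leaves only NOT p8, so p8 = False.
From (p8 OR NOT p1) and p8 = False: p1 = False.
From (NOT p7 OR p1) and p1 = False: p7 = False.
(NOT p10 OR p7) with p7 = False leaves only NOT p10, so p10 = False.

False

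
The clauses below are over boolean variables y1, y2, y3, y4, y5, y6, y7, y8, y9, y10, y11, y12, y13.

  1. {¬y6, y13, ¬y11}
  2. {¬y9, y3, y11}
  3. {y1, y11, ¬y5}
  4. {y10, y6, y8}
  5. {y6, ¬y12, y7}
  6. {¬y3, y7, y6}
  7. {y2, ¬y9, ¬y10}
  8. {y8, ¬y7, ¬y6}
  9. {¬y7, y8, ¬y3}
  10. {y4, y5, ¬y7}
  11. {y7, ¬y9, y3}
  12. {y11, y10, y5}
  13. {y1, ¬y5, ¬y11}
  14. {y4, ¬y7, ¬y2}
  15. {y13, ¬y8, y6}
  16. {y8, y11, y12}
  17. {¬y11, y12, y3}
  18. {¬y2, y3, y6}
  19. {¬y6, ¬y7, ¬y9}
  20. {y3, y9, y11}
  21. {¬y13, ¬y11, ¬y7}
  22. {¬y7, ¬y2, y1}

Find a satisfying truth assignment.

y1=T  y2=F  y3=T  y4=F  y5=F  y6=T  y7=F  y8=F  y9=T  y10=F  y11=T  y12=F  y13=T

Pure literal: y1 appears only positively; assign y1 = True.
Set y2 = False and propagate.
Try y3 = True.
The remaining clauses are satisfied by y4 = False, y5 = False, y6 = True, y7 = False, y8 = False, y9 = True, y10 = False, y11 = True, y12 = False, y13 = True.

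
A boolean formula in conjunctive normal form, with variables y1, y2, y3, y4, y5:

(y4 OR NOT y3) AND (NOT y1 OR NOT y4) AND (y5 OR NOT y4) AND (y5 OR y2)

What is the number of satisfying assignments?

Split on y4, then y5.
  y4=T, y5=T: remaining (y1,y2,y3) ∈ {(F,F,F); (F,F,T); (F,T,F); (F,T,T)} — 4.
  y4=T, y5=F: a clause becomes empty — 0.
  y4=F, y5=T: remaining (y1,y2,y3) ∈ {(F,F,F); (F,T,F); (T,F,F); (T,T,F)} — 4.
  y4=F, y5=F: remaining (y1,y2,y3) ∈ {(F,T,F); (T,T,F)} — 2.
Total: 4 + 0 + 4 + 2 = 10.

10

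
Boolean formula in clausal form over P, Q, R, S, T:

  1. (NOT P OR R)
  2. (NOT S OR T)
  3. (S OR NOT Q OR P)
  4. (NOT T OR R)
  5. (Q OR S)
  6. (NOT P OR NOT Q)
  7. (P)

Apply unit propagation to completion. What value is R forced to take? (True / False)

True

Unit clause (P) sets P = True.
(R OR NOT P) with P = True leaves only R, so R = True.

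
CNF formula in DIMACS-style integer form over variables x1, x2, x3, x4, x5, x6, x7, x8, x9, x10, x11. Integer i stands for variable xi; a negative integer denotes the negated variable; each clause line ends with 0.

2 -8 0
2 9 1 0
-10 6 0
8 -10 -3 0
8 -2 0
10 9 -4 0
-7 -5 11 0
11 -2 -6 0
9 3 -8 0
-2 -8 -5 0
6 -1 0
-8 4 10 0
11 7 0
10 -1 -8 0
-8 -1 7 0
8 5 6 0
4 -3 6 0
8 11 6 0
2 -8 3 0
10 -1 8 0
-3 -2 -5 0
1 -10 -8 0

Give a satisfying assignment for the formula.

x9 occurs only positively in the remaining clauses — set x9 = True.
Pure literal: x11 appears only positively; assign x11 = True.
Branch on x1: take x1 = False.
Set x2 = True and propagate.
  then x8 is forced to True.
  then x5 is forced to False.
  then x10 is forced to False.
  then x4 is forced to True.
x3, x6, x7 are now unconstrained; take x3 = True, x6 = True, x7 = False.
Every clause has at least one true literal under this assignment.

x1=False, x2=True, x3=True, x4=True, x5=False, x6=True, x7=False, x8=True, x9=True, x10=False, x11=True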